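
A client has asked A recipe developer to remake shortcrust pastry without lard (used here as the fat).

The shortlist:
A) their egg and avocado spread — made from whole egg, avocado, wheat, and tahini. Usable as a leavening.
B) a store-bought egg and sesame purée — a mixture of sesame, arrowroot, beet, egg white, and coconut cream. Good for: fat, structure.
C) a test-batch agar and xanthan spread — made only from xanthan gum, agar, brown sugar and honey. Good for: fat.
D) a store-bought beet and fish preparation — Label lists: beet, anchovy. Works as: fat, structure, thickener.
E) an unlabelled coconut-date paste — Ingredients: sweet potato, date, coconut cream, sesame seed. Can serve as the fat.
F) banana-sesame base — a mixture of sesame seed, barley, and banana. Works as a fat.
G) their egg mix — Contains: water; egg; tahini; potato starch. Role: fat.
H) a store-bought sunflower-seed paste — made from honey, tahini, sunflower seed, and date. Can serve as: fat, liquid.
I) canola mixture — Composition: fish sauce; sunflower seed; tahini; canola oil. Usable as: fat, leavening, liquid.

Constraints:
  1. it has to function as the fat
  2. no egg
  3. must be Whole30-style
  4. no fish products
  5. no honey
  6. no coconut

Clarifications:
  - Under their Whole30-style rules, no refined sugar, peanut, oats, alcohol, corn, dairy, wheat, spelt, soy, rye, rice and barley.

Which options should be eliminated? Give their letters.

A, B, C, D, E, F, G, H, I

A: not usable as a fat; has wheat, so not Whole30-style (and 1 more) — reject
B: has egg white, so not egg-free; has coconut cream, so not coconut-free — reject
C: has brown sugar, so not Whole30-style; has honey, so not honey-free — reject
D: has anchovy, so not fish-free — no
E: has coconut cream, so not coconut-free — no
F: has barley, so not Whole30-style — out
G: has egg, so not egg-free — reject
H: has honey, so not honey-free — no
I: has fish sauce, so not fish-free — reject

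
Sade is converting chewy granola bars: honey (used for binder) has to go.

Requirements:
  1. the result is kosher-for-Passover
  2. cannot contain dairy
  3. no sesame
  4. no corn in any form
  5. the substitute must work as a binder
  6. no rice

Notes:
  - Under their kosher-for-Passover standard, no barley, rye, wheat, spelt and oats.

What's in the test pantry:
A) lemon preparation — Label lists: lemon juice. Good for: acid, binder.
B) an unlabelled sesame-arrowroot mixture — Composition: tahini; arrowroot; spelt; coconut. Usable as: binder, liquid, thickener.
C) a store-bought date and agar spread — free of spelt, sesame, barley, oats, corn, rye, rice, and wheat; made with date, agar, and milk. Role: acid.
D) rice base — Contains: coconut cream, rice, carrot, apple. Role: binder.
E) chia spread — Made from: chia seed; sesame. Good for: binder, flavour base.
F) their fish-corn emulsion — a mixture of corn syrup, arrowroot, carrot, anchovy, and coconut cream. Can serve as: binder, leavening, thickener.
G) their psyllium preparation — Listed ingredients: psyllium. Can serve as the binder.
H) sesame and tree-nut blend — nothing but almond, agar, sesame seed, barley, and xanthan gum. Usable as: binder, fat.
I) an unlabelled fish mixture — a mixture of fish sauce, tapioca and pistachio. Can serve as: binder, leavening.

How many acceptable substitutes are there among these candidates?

A: no dairy, no sesame — OK
B: has spelt, so not kosher-for-Passover; has tahini, so not sesame-free — out
C: not usable as a binder; has milk, so not dairy-free — out
D: has rice, so not rice-free — no
E: has sesame, so not sesame-free — no
F: has corn syrup, so not corn-free — no
G: nothing on the exclusion list — keep
H: has barley, so not kosher-for-Passover; has sesame seed, so not sesame-free — reject
I: only fish sauce, pistachio, and tapioca; none excluded — OK

3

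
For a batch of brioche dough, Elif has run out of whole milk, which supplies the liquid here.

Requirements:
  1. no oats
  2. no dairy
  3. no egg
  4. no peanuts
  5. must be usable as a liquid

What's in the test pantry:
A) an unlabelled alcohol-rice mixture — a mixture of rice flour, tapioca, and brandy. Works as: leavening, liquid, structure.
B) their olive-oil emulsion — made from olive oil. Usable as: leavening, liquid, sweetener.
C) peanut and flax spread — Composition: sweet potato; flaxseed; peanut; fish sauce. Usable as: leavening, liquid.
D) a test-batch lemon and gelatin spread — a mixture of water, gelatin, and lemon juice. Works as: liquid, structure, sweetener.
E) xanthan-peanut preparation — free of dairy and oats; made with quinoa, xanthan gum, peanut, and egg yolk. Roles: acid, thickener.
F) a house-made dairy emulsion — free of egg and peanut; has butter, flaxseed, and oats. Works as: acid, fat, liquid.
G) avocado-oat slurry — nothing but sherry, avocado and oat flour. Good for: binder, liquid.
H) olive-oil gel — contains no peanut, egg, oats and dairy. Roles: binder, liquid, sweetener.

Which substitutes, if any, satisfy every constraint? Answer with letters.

A, B, D, H

A: only brandy, rice flour and tapioca; none excluded — OK
B: all constraints satisfied — OK
C: has peanut, so not peanut-free — reject
D: only gelatin, lemon juice, and water; none excluded — valid
E: not usable as a liquid; has peanut, so not peanut-free (and 1 more) — reject
F: has butter, so not dairy-free; has oats, so not oat-free — out
G: has oat flour, so not oat-free — reject
H: works as a liquid, no oats, no dairy — keep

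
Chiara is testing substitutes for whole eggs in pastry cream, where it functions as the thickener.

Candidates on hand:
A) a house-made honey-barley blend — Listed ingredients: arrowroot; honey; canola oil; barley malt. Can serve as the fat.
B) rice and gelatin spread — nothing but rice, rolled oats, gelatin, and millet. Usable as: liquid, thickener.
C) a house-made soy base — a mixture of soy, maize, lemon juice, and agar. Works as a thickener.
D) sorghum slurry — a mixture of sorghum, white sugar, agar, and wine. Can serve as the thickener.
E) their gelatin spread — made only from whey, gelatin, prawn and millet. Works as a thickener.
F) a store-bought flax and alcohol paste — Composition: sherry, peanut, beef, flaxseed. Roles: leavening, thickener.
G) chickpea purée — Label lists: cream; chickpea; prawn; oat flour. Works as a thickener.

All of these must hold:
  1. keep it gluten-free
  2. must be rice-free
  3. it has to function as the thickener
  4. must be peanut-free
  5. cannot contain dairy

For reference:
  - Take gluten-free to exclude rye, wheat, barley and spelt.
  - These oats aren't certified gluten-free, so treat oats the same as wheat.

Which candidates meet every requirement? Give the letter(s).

A: not usable as a thickener; has barley malt, so not gluten-free — no
B: has rolled oats, so not gluten-free; has rice, so not rice-free — no
C: no peanut, no rice — valid
D: works as a thickener, no peanut, no dairy — keep
E: has whey, so not dairy-free — no
F: has peanut, so not peanut-free — out
G: has oat flour, so not gluten-free; has cream, so not dairy-free — reject

C, D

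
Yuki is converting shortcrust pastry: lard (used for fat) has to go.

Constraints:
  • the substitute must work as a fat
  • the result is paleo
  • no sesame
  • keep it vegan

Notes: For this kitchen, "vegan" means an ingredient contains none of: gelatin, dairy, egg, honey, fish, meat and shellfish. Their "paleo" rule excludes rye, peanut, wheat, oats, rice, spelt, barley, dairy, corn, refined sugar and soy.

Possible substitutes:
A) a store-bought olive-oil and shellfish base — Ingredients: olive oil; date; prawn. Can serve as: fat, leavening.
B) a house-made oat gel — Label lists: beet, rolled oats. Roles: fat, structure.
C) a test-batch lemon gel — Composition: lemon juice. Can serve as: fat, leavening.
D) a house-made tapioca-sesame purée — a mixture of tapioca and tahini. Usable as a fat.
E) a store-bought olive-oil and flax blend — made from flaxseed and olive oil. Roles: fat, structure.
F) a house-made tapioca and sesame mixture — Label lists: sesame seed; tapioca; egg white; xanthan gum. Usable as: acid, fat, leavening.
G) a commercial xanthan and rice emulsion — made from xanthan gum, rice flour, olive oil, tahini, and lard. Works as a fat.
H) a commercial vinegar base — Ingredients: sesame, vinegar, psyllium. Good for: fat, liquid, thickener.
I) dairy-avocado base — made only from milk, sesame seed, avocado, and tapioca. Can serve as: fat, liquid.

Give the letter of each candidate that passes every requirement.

C, E

A: has prawn, so not vegan — no
B: has rolled oats, so not paleo — no
C: vegan, paleo — valid
D: has tahini, so not sesame-free — reject
E: works as a fat, no sesame, vegan — OK
F: has egg white, so not vegan; has sesame seed, so not sesame-free — out
G: has lard, so not vegan; has rice flour, so not paleo (and 1 more) — no
H: has sesame, so not sesame-free — out
I: has milk, so not vegan; has milk, so not paleo (and 1 more) — out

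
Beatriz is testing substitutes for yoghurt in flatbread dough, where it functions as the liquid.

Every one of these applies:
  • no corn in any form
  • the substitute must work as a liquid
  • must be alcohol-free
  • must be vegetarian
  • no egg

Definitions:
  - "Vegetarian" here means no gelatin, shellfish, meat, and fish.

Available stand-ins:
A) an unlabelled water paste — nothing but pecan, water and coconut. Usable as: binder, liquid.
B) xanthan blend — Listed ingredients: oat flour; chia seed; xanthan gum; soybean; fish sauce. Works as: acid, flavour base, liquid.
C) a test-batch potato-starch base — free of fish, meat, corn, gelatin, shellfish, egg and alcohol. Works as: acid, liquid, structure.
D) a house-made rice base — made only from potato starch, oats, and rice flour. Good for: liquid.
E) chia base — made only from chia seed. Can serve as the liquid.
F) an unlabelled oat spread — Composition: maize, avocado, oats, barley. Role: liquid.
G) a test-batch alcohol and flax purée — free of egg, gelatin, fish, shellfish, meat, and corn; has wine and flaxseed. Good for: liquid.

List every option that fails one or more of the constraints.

B, F, G

A: only coconut, pecan and water; none excluded — valid
B: has fish sauce, so not vegetarian — reject
C: all constraints satisfied — keep
D: works as a liquid, no corn, no egg — OK
E: works as a liquid, no alcohol, no corn — OK
F: has maize, so not corn-free — no
G: has wine, so not alcohol-free — no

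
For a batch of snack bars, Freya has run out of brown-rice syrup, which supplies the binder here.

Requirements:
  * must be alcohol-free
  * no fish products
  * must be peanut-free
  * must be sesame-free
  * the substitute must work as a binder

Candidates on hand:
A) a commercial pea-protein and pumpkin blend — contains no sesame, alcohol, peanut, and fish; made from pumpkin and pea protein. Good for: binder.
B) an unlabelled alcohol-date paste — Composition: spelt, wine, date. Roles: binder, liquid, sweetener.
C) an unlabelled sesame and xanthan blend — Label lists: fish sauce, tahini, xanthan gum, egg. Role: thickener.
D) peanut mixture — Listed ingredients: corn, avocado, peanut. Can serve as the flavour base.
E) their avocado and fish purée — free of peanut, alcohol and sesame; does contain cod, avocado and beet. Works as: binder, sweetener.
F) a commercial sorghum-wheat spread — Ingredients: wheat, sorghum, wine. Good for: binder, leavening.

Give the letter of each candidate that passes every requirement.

A

A: no peanut, no sesame — keep
B: has wine, so not alcohol-free — out
C: not usable as a binder; has tahini, so not sesame-free (and 1 more) — no
D: not usable as a binder; has peanut, so not peanut-free — reject
E: has cod, so not fish-free — reject
F: has wine, so not alcohol-free — out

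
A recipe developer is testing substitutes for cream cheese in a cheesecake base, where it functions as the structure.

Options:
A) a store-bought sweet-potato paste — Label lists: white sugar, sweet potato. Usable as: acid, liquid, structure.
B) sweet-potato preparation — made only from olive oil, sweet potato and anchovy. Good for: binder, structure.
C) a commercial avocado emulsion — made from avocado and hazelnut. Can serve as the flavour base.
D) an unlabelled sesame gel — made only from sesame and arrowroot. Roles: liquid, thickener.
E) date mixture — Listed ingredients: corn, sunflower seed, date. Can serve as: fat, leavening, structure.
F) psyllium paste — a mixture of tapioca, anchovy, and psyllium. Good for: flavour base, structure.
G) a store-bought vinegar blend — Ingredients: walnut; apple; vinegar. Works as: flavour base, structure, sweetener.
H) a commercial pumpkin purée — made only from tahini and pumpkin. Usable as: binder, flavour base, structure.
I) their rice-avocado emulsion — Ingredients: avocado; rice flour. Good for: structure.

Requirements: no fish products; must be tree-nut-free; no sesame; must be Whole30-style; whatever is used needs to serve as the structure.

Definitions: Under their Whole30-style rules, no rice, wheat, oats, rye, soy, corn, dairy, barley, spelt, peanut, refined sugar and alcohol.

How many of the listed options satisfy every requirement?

A: has white sugar, so not Whole30-style — no
B: has anchovy, so not fish-free — reject
C: not usable as a structure; has hazelnut, so not tree-nut-free — out
D: not usable as a structure; has sesame, so not sesame-free — reject
E: has corn, so not Whole30-style — no
F: has anchovy, so not fish-free — reject
G: has walnut, so not tree-nut-free — no
H: has tahini, so not sesame-free — no
I: has rice flour, so not Whole30-style — out

0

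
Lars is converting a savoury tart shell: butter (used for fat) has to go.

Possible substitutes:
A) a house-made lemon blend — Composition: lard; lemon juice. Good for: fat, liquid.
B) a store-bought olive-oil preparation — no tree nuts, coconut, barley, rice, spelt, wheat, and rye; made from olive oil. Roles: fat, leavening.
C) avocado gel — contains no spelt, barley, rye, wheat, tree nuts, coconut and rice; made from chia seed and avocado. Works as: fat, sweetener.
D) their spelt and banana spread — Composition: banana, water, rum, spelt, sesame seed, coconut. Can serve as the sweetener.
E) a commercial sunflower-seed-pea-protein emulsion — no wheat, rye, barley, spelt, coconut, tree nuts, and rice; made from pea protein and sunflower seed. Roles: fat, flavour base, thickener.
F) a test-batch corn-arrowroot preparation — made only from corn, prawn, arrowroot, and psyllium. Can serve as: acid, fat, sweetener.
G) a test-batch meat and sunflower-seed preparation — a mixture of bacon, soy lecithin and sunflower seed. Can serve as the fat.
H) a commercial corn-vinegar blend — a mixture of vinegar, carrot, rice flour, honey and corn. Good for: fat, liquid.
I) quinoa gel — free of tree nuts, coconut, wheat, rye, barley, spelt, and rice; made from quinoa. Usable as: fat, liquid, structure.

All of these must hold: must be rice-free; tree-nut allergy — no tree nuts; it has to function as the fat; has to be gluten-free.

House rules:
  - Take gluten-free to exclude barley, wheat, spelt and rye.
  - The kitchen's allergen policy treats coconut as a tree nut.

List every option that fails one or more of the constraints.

D, H

A: only lard and lemon juice; none excluded — keep
B: all constraints satisfied — keep
C: works as a fat, gluten-free, tree-nut-free — OK
D: not usable as a fat; has spelt, so not gluten-free (and 1 more) — reject
E: every rule checks out — OK
F: nothing on the exclusion list — valid
G: only bacon, soy lecithin and sunflower seed; none excluded — keep
H: has rice flour, so not rice-free — out
I: all constraints satisfied — OK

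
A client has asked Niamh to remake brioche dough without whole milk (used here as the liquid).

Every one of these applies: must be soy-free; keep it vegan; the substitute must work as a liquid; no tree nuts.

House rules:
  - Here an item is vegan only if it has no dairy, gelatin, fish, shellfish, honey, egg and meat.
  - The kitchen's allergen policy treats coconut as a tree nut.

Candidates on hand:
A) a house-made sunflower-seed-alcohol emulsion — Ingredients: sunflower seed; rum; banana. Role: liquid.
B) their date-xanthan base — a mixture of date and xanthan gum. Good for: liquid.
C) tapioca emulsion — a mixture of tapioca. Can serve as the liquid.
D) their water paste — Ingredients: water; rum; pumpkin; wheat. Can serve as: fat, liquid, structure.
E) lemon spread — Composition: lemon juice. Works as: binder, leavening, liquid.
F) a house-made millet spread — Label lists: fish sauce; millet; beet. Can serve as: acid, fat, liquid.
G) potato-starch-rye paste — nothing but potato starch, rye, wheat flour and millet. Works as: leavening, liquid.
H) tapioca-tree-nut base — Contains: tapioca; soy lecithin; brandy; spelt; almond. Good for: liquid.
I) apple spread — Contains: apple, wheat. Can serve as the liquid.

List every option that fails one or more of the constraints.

F, H

A: all constraints satisfied — valid
B: only date and xanthan gum; none excluded — OK
C: no soy, vegan — OK
D: rum and wheat etc. — none of it excluded — keep
E: only lemon juice; none excluded — OK
F: has fish sauce, so not vegan — reject
G: every rule checks out — OK
H: has soy lecithin, so not soy-free; has almond, so not tree-nut-free — no
I: works as a liquid, tree-nut-free, no soy — OK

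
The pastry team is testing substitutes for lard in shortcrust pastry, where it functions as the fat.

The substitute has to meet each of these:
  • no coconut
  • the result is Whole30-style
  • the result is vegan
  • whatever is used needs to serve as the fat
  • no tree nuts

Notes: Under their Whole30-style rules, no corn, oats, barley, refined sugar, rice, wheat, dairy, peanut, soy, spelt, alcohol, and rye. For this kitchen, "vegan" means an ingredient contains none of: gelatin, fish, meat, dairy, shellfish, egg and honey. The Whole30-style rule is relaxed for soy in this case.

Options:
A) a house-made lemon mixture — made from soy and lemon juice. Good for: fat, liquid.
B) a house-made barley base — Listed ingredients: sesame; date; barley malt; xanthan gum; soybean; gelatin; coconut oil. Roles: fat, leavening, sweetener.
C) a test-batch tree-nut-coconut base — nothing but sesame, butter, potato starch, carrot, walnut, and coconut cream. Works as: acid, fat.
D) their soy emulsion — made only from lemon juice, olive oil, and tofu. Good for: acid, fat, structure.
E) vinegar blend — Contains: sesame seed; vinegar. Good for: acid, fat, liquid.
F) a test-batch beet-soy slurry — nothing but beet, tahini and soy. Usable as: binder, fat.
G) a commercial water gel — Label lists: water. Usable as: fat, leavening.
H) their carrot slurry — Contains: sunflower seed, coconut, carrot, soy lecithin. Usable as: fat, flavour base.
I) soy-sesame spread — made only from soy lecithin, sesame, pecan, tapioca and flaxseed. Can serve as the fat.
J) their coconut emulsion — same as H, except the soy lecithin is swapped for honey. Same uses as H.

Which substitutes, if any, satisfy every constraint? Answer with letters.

A, D, E, F, G

A: soy is permitted under the Whole30-style carve-out; nothing else excluded — keep
B: has barley malt, so not Whole30-style; has gelatin, so not vegan (and 1 more) — out
C: has butter, so not Whole30-style; has butter, so not vegan (and 2 more) — out
D: soy is permitted under the Whole30-style carve-out; nothing else excluded — OK
E: all constraints satisfied — valid
F: soy is permitted under the Whole30-style carve-out; nothing else excluded — keep
G: every rule checks out — keep
H: has coconut, so not coconut-free — no
I: has pecan, so not tree-nut-free — out
J: has honey, so not vegan; has coconut, so not coconut-free — reject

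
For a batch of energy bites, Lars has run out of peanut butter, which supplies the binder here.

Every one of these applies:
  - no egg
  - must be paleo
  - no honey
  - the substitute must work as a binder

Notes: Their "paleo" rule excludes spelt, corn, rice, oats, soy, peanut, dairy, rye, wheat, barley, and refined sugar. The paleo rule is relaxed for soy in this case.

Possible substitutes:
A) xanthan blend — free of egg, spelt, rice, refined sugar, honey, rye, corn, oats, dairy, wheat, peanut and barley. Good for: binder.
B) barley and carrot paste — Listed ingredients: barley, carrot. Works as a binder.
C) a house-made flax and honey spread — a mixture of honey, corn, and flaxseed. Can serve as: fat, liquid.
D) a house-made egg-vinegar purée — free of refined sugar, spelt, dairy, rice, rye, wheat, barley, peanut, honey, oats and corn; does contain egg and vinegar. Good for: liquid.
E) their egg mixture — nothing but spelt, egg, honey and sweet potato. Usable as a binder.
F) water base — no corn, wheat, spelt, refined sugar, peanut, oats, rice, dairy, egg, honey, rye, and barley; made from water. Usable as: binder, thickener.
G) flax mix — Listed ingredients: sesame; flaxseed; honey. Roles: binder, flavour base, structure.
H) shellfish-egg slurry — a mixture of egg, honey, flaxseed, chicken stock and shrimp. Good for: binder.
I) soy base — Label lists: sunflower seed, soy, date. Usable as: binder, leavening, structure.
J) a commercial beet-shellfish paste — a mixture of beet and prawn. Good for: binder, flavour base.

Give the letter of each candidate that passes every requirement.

A, F, I, J

A: nothing on the exclusion list — OK
B: has barley, so not paleo — reject
C: not usable as a binder; has corn, so not paleo (and 1 more) — out
D: not usable as a binder; has egg, so not egg-free — reject
E: has spelt, so not paleo; has honey, so not honey-free (and 1 more) — out
F: no honey, no egg — valid
G: has honey, so not honey-free — reject
H: has honey, so not honey-free; has egg, so not egg-free — reject
I: soy is permitted under the paleo carve-out; nothing else excluded — OK
J: all constraints satisfied — keep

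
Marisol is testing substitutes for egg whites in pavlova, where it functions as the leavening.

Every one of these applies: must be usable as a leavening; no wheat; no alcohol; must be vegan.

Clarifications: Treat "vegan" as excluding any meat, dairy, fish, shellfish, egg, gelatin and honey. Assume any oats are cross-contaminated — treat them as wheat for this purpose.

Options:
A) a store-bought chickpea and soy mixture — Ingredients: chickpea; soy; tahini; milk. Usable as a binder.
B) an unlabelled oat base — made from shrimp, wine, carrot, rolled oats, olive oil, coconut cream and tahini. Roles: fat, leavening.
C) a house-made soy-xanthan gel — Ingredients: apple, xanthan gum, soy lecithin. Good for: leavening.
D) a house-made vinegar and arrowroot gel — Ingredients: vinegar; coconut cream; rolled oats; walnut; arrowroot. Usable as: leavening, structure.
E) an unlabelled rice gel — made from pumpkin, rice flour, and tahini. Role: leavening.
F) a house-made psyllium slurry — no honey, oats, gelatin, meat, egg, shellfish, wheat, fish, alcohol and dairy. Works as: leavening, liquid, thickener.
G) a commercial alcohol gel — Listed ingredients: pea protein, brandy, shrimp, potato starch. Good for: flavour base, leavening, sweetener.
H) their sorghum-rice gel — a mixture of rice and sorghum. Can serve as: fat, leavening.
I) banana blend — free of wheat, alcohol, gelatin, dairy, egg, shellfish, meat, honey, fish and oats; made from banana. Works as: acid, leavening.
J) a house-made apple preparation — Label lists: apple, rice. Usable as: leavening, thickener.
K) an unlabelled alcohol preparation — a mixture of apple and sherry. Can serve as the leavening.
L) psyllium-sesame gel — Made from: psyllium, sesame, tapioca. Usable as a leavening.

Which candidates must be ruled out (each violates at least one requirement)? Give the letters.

A: not usable as a leavening; has milk, so not vegan — out
B: has shrimp, so not vegan; has wine, so not alcohol-free (and 1 more) — out
C: every rule checks out — keep
D: has rolled oats, so not wheat-free — out
E: nothing on the exclusion list — keep
F: works as a leavening, vegan, wheat-free — valid
G: has shrimp, so not vegan; has brandy, so not alcohol-free — reject
H: only rice and sorghum; none excluded — valid
I: works as a leavening, no alcohol, wheat-free — valid
J: all constraints satisfied — OK
K: has sherry, so not alcohol-free — no
L: vegan, no alcohol — OK

A, B, D, G, K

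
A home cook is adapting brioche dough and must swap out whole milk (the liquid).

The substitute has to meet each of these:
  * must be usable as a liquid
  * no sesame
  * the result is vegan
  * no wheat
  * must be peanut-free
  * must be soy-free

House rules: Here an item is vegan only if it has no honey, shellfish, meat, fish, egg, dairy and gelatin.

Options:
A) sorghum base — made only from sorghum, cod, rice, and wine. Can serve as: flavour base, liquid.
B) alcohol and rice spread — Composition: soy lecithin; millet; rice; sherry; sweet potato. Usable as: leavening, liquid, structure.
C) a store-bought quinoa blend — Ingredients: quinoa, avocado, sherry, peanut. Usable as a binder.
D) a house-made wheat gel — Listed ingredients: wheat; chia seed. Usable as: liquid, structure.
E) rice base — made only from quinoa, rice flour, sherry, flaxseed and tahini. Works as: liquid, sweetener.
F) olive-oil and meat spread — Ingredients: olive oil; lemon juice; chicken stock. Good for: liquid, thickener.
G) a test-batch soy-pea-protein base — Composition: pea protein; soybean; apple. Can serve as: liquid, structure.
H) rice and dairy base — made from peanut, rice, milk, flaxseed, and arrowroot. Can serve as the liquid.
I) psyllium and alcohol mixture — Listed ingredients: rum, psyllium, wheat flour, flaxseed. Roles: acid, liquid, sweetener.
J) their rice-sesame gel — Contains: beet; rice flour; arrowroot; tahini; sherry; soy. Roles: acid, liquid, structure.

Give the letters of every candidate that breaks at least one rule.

A: has cod, so not vegan — out
B: has soy lecithin, so not soy-free — out
C: not usable as a liquid; has peanut, so not peanut-free — no
D: has wheat, so not wheat-free — reject
E: has tahini, so not sesame-free — no
F: has chicken stock, so not vegan — reject
G: has soybean, so not soy-free — out
H: has milk, so not vegan; has peanut, so not peanut-free — no
I: has wheat flour, so not wheat-free — reject
J: has soy, so not soy-free; has tahini, so not sesame-free — no

A, B, C, D, E, F, G, H, I, J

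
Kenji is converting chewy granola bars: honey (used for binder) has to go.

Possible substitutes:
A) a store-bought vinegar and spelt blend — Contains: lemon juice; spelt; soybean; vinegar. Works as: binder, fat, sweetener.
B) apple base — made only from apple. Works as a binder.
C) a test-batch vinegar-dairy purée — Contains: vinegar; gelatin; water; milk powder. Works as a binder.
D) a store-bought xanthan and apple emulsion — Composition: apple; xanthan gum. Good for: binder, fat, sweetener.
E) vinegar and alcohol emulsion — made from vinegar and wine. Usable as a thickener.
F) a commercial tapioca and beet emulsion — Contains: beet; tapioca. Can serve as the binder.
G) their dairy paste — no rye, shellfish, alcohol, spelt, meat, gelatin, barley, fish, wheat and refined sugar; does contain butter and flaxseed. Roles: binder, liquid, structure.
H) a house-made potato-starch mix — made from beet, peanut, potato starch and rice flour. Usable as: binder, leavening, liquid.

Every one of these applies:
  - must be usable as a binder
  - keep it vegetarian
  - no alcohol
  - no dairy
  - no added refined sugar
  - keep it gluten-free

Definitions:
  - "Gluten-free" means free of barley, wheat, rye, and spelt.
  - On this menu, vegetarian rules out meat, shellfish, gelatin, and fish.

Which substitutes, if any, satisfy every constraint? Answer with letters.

A: has spelt, so not gluten-free — reject
B: only apple; none excluded — keep
C: has gelatin, so not vegetarian; has milk powder, so not dairy-free — out
D: only xanthan gum and apple; none excluded — OK
E: not usable as a binder; has wine, so not alcohol-free — reject
F: every rule checks out — OK
G: has butter, so not dairy-free — reject
H: vegetarian, no dairy — OK

B, D, F, H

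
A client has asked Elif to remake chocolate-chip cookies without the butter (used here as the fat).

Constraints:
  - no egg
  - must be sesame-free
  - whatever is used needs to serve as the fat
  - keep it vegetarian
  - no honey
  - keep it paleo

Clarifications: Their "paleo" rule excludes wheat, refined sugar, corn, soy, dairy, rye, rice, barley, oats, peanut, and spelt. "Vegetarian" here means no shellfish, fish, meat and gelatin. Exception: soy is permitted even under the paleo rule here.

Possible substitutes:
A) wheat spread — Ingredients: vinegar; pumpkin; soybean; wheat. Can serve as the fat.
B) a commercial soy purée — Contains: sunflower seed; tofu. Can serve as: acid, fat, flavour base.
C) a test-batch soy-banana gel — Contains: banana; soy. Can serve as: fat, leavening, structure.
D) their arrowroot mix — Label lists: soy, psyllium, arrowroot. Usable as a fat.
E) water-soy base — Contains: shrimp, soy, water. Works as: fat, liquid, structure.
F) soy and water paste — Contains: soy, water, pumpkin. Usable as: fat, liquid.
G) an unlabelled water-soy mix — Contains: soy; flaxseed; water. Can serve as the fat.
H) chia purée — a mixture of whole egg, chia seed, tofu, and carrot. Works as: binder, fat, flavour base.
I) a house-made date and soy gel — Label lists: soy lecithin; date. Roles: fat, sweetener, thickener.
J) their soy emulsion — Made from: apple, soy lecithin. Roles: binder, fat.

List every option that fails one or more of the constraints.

A: has wheat, so not paleo — out
B: soy is permitted under the paleo carve-out; nothing else excluded — keep
C: soy is permitted under the paleo carve-out; nothing else excluded — OK
D: soy is permitted under the paleo carve-out; nothing else excluded — valid
E: has shrimp, so not vegetarian — out
F: soy is permitted under the paleo carve-out; nothing else excluded — valid
G: soy is permitted under the paleo carve-out; nothing else excluded — OK
H: has whole egg, so not egg-free — reject
I: soy is permitted under the paleo carve-out; nothing else excluded — keep
J: soy is permitted under the paleo carve-out; nothing else excluded — valid

A, E, H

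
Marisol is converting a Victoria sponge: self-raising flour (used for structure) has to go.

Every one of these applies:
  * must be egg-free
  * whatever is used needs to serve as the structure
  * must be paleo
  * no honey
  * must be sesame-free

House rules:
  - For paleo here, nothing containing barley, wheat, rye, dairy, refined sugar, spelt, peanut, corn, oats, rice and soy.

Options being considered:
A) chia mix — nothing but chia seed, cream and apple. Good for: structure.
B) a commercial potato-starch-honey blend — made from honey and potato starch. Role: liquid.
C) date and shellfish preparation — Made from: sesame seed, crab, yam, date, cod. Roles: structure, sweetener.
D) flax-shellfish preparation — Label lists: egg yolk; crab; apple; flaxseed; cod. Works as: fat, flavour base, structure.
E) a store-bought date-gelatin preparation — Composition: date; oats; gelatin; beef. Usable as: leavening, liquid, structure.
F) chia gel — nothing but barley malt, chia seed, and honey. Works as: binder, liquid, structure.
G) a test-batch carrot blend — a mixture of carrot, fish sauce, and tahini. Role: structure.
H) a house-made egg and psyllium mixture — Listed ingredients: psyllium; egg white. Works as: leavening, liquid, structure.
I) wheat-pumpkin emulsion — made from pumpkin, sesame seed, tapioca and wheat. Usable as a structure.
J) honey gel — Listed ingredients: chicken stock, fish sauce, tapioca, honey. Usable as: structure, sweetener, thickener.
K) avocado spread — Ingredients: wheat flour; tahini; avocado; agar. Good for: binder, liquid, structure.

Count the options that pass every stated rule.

0

A: has cream, so not paleo — out
B: not usable as a structure; has honey, so not honey-free — out
C: has sesame seed, so not sesame-free — out
D: has egg yolk, so not egg-free — no
E: has oats, so not paleo — reject
F: has barley malt, so not paleo; has honey, so not honey-free — out
G: has tahini, so not sesame-free — no
H: has egg white, so not egg-free — reject
I: has wheat, so not paleo; has sesame seed, so not sesame-free — out
J: has honey, so not honey-free — out
K: has wheat flour, so not paleo; has tahini, so not sesame-free — no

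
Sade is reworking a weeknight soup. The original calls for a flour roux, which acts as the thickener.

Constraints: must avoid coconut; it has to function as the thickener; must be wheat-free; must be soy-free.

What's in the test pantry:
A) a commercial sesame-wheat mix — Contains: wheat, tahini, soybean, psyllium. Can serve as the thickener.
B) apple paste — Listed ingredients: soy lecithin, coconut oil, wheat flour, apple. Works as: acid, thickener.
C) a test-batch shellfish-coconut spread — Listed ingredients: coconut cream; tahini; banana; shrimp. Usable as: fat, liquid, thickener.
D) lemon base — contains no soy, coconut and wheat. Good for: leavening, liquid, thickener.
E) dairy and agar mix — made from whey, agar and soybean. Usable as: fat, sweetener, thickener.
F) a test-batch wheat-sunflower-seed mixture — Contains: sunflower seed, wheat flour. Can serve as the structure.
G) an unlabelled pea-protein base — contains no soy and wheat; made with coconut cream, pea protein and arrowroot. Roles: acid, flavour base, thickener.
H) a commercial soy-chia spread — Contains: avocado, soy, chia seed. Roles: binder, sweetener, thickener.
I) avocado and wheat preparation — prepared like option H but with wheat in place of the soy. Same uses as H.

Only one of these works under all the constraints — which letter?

A: has soybean, so not soy-free; has wheat, so not wheat-free — no
B: has soy lecithin, so not soy-free; has wheat flour, so not wheat-free (and 1 more) — no
C: has coconut cream, so not coconut-free — reject
D: no coconut, no soy — valid
E: has soybean, so not soy-free — no
F: not usable as a thickener; has wheat flour, so not wheat-free — no
G: has coconut cream, so not coconut-free — reject
H: has soy, so not soy-free — reject
I: has wheat, so not wheat-free — no

D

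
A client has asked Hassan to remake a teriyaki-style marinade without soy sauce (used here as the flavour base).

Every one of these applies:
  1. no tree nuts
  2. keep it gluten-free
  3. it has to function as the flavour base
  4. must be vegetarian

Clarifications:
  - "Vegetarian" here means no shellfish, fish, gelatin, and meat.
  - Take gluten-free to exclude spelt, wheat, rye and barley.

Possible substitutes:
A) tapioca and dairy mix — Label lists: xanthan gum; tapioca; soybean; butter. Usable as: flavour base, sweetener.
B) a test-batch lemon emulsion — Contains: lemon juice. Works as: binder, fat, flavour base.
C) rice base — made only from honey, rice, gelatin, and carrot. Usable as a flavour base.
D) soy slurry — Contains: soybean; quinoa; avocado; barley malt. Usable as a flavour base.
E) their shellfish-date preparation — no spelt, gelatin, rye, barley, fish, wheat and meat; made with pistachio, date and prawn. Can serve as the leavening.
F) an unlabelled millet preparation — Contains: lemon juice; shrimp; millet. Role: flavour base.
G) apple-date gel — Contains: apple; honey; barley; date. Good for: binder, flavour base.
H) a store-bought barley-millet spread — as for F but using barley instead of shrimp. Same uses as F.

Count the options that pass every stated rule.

A: works as a flavour base, vegetarian, no tree nuts — OK
B: all constraints satisfied — keep
C: has gelatin, so not vegetarian — no
D: has barley malt, so not gluten-free — no
E: not usable as a flavour base; has prawn, so not vegetarian (and 1 more) — out
F: has shrimp, so not vegetarian — out
G: has barley, so not gluten-free — reject
H: has barley, so not gluten-free — out

2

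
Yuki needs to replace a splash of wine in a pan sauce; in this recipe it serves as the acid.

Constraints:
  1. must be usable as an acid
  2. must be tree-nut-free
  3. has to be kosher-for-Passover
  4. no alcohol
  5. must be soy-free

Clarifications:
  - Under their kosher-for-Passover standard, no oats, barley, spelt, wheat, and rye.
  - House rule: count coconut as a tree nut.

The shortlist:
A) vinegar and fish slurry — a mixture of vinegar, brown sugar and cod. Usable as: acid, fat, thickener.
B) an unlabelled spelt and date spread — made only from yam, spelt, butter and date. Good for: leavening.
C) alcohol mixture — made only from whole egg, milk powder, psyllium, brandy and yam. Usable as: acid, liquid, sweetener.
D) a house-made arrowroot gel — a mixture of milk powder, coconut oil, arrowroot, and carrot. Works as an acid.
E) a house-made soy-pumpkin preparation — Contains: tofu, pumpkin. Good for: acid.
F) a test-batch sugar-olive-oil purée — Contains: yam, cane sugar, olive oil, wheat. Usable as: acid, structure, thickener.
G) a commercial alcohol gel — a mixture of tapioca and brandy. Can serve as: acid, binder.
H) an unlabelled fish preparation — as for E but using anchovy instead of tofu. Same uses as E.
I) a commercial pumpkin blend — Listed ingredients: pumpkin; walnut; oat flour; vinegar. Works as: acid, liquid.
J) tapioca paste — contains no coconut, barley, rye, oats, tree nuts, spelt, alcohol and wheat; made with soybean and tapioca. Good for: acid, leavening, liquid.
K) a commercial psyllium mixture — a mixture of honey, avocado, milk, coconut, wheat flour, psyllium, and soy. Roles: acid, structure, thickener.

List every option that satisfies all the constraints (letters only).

A, H

A: only cod, brown sugar, and vinegar; none excluded — keep
B: not usable as an acid; has spelt, so not kosher-for-Passover — no
C: has brandy, so not alcohol-free — reject
D: has coconut oil, so not tree-nut-free — reject
E: has tofu, so not soy-free — no
F: has wheat, so not kosher-for-Passover — no
G: has brandy, so not alcohol-free — out
H: only anchovy and pumpkin; none excluded — valid
I: has oat flour, so not kosher-for-Passover; has walnut, so not tree-nut-free — out
J: has soybean, so not soy-free — reject
K: has wheat flour, so not kosher-for-Passover; has coconut, so not tree-nut-free (and 1 more) — reject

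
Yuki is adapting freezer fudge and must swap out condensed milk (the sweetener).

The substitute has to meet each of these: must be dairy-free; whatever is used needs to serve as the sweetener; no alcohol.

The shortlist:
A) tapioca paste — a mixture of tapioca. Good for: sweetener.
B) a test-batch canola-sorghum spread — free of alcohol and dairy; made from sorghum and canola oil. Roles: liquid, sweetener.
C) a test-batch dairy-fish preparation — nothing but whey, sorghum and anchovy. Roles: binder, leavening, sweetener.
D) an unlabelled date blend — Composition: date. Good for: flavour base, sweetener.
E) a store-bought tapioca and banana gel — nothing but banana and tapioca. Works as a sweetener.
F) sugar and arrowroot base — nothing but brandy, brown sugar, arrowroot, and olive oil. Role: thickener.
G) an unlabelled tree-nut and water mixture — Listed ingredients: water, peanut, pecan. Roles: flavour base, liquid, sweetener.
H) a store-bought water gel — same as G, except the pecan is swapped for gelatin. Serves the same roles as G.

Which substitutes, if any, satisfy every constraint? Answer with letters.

A: only tapioca; none excluded — keep
B: works as a sweetener, no alcohol, no dairy — valid
C: has whey, so not dairy-free — reject
D: no dairy, no alcohol — keep
E: every rule checks out — keep
F: not usable as a sweetener; has brandy, so not alcohol-free — out
G: no alcohol, no dairy — keep
H: no alcohol, no dairy — OK

A, B, D, E, G, H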